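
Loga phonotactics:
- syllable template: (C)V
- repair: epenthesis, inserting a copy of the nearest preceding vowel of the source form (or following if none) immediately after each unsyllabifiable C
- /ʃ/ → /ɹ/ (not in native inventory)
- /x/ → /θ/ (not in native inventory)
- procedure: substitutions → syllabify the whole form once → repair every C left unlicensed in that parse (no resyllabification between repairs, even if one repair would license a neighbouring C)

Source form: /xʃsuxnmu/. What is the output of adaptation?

θuɹusuθunumu

Substitution: /x/ → /θ/, /ʃ/ → /ɹ/, giving /θɹsuθnmu/.
Syllabifying with onset maximization leaves /θ/, /ɹ/, /θ/, /n/ stranded (no codas are permitted; onsets are limited to one consonant).
Epenthesis after each stranded consonant: /θ/ → /θu/, /ɹ/ → /ɹu/, /θ/ → /θu/, /n/ → /nu/.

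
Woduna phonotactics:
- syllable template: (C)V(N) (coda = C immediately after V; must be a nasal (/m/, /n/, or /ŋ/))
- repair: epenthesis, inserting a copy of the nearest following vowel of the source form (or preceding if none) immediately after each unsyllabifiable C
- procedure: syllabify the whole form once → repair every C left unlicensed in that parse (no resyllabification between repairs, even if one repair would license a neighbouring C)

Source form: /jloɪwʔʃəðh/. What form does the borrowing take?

The consonants /j/, /w/, /ʔ/, /ð/, /h/ cannot be parsed into a legal (C)V(N) syllable (only a nasal (/m/, /n/, or /ŋ/) is licensed in coda position; onsets are limited to one consonant).
Inserting the epenthetic vowel yields /j/ → /jo/, /w/ → /wə/, /ʔ/ → /ʔə/, /ð/ → /ðə/, /h/ → /hə/.

joloɪwəʔəʃəðəhə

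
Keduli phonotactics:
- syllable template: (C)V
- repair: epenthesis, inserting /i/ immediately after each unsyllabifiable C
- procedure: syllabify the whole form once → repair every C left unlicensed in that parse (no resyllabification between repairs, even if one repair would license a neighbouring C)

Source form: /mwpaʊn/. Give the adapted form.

Syllabifying with onset maximization leaves /m/, /w/, /n/ stranded (no codas are permitted; onsets are limited to one consonant).
Each unlicensed consonant becomes the onset of a new syllable: /m/ → /mi/, /w/ → /wi/, /n/ → /ni/.

miwipaʊni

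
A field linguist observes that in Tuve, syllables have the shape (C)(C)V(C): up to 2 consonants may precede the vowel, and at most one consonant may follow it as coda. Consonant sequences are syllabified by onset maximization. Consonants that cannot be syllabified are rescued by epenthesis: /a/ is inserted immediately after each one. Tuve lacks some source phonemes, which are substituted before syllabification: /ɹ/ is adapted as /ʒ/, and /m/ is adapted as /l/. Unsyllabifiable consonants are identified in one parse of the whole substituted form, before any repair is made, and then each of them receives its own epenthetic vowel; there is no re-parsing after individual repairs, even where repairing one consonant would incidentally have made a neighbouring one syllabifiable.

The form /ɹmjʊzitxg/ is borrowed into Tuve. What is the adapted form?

ʒaljʊzitxaga

Substitution: /ɹ/ → /ʒ/, /m/ → /l/, giving /ʒljʊzitxg/.
The consonants /ʒ/, /x/, /g/ cannot be parsed into a legal (C)(C)V(C) syllable (at most one coda consonant is licensed; onsets may contain at most 2 consonants).
Epenthesis after each stranded consonant: /ʒ/ → /ʒa/, /x/ → /xa/, /g/ → /ga/.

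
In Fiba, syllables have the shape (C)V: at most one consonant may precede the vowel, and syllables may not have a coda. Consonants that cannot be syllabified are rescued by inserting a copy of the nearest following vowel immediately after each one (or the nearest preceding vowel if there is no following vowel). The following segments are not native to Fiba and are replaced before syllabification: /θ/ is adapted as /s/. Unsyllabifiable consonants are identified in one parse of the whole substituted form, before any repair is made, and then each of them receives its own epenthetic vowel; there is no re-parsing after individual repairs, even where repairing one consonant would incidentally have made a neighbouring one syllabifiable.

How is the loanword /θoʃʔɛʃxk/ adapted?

soʃɛʔɛʃɛxɛkɛ

Substitution: /θ/ → /s/, giving /soʃʔɛʃxk/.
The consonants /ʃ/, /ʃ/, /x/, /k/ cannot be parsed into a legal (C)V syllable (no codas are permitted; onsets are limited to one consonant).
Inserting the epenthetic vowel yields /ʃ/ → /ʃɛ/, /ʃ/ → /ʃɛ/, /x/ → /xɛ/, /k/ → /kɛ/.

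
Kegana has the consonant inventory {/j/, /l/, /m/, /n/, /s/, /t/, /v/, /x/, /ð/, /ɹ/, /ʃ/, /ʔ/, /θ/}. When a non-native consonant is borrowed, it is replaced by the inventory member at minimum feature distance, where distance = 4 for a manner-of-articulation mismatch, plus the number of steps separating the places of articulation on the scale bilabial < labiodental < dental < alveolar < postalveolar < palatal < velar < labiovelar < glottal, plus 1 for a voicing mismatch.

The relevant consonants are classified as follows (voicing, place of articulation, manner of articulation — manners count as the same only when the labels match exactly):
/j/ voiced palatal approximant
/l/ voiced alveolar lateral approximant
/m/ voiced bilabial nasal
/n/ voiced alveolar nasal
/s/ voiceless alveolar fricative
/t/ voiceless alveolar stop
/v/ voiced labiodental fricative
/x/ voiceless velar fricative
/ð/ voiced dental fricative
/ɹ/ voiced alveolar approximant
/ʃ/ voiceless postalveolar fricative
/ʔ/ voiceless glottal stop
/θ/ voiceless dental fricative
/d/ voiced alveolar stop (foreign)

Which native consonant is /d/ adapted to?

t

/t/ is closest: same manner (stop), place distance 0 (alveolar→alveolar), voicing differs (+1); total 1. Next closest is /l/ at distance 4.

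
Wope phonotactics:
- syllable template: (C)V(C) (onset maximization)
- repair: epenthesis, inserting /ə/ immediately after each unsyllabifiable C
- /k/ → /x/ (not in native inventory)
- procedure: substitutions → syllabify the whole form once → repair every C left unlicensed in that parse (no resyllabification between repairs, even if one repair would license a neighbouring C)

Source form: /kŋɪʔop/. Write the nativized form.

xəŋɪʔop

Substitution: /k/ → /x/, giving /xŋɪʔop/.
Syllabifying with onset maximization leaves /x/ stranded (at most one coda consonant is licensed; onsets are limited to one consonant).
Each unlicensed consonant becomes the onset of a new syllable: /x/ → /xə/.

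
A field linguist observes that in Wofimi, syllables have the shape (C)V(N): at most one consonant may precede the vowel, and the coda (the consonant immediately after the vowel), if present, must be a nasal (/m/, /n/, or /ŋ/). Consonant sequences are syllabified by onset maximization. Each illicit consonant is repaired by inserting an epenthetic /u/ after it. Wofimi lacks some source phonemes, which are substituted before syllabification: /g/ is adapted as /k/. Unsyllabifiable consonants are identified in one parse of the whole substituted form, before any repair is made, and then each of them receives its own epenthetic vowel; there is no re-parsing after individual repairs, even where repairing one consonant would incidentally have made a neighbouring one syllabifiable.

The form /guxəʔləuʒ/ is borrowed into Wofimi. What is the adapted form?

kuxəʔuləuʒu

Substitution: /g/ → /k/, giving /kuxəʔləuʒ/.
Syllabifying with onset maximization leaves /ʔ/, /ʒ/ stranded (only a nasal (/m/, /n/, or /ŋ/) is licensed in coda position; onsets are limited to one consonant).
Each unlicensed consonant becomes the onset of a new syllable: /ʔ/ → /ʔu/, /ʒ/ → /ʒu/.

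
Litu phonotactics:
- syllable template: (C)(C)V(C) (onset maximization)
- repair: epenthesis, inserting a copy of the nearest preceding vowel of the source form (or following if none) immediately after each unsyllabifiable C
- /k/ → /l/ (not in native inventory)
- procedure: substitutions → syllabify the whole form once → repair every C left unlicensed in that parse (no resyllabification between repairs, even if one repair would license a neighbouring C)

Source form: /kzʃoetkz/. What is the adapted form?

lozʃoetleze

Substitution: /k/ → /l/, giving /lzʃoetlz/.
The consonants /l/, /l/, /z/ cannot be parsed into a legal (C)(C)V(C) syllable (at most one coda consonant is licensed; onsets may contain at most 2 consonants).
Epenthesis after each stranded consonant: /l/ → /lo/, /l/ → /le/, /z/ → /ze/.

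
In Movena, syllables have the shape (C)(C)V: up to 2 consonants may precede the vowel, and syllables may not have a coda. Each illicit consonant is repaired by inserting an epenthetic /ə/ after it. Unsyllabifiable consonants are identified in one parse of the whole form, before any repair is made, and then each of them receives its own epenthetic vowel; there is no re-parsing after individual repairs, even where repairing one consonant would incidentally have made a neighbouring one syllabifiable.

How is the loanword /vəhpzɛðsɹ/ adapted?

vəhəpzɛðəsəɹə

The consonants /h/, /ð/, /s/, /ɹ/ cannot be parsed into a legal (C)(C)V syllable (no codas are permitted; onsets may contain at most 2 consonants).
Each unlicensed consonant becomes the onset of a new syllable: /h/ → /hə/, /ð/ → /ðə/, /s/ → /sə/, /ɹ/ → /ɹə/.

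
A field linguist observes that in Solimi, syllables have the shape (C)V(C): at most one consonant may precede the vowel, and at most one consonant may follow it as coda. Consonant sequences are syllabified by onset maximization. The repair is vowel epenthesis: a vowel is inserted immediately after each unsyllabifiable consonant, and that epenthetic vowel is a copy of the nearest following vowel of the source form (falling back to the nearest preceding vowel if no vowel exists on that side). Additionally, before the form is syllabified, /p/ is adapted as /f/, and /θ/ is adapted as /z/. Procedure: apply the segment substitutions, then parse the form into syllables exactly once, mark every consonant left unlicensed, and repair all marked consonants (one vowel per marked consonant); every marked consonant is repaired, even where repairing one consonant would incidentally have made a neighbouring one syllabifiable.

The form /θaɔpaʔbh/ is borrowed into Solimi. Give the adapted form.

Substitution: /θ/ → /z/, /p/ → /f/, giving /zaɔfaʔbh/.
The consonants /b/, /h/ cannot be parsed into a legal (C)V(C) syllable (at most one coda consonant is licensed; onsets are limited to one consonant).
Each unlicensed consonant becomes the onset of a new syllable: /b/ → /ba/, /h/ → /ha/.

zaɔfaʔbaha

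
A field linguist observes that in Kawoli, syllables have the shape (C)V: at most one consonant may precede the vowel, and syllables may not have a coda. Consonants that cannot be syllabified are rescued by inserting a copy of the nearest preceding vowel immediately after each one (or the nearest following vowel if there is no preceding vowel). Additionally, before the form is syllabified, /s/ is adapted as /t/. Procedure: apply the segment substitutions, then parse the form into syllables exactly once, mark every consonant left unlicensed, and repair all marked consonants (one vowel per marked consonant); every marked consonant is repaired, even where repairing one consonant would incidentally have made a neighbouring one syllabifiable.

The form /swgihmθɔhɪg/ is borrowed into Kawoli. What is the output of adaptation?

tiwigihimiθɔhɪgɪ

Substitution: /s/ → /t/, giving /twgihmθɔhɪg/.
Under (C)V, the unsyllabifiable consonants are /t/, /w/, /h/, /m/, /g/ (no codas are permitted; onsets are limited to one consonant).
Epenthesis after each stranded consonant: /t/ → /ti/, /w/ → /wi/, /h/ → /hi/, /m/ → /mi/, /g/ → /gɪ/.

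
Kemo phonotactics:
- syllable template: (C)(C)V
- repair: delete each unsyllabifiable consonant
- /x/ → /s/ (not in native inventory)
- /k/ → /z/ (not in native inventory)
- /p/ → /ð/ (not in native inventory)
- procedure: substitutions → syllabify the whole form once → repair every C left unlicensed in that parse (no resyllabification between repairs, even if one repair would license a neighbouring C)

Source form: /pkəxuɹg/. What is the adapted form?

ðzəsu

Substitution: /p/ → /ð/, /k/ → /z/, /x/ → /s/, giving /ðzəsuɹg/.
Syllabifying with onset maximization leaves /ɹ/, /g/ stranded (no codas are permitted; onsets may contain at most 2 consonants).
Deletion applies to /ɹ/, /g/.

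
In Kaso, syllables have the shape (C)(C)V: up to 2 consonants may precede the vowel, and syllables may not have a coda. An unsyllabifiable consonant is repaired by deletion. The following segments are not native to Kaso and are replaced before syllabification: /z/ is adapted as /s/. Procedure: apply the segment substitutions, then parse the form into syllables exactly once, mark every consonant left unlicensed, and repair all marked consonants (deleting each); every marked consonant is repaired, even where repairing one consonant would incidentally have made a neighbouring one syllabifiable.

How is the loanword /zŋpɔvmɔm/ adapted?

Substitution: /z/ → /s/, giving /sŋpɔvmɔm/.
Under (C)(C)V, the unsyllabifiable consonants are /s/, /m/ (no codas are permitted; onsets may contain at most 2 consonants).
Deletion applies to /s/, /m/.

ŋpɔvmɔ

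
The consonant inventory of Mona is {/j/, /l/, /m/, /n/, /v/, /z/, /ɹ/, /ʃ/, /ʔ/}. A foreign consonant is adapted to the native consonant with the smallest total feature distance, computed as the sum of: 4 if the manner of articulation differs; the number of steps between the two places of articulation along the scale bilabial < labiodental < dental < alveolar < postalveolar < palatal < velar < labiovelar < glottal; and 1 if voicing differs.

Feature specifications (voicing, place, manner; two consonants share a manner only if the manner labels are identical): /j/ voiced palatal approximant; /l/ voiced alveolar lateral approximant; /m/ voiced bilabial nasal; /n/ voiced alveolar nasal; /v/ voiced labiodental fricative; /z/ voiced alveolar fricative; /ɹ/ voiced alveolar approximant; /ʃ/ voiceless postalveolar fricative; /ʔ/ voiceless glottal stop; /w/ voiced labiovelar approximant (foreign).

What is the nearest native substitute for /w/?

/j/ is closest: same manner (approximant), place distance 2 (labiovelar→palatal), same voicing; total 2. Next closest is /ɹ/ at distance 4.

j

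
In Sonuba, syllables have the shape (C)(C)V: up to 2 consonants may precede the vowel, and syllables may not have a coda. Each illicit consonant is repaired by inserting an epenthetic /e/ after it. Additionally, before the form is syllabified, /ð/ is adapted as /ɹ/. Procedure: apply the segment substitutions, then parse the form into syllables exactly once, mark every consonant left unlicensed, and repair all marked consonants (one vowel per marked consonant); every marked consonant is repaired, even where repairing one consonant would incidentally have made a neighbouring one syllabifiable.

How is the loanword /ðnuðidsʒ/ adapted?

ɹnuɹideseʒe

Substitution: /ð/ → /ɹ/, giving /ɹnuɹidsʒ/.
Under (C)(C)V, the unsyllabifiable consonants are /d/, /s/, /ʒ/ (no codas are permitted; onsets may contain at most 2 consonants).
Inserting the epenthetic vowel yields /d/ → /de/, /s/ → /se/, /ʒ/ → /ʒe/.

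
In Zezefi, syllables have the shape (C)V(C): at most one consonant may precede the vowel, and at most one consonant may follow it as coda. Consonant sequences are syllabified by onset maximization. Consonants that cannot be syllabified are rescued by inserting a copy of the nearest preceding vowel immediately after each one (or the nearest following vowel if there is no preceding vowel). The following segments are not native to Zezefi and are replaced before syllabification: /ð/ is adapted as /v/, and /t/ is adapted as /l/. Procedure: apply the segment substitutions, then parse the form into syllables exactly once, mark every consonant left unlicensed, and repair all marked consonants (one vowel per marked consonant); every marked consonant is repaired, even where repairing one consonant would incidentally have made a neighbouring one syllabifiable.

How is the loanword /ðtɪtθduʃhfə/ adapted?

Substitution: /ð/ → /v/, /t/ → /l/, giving /vlɪlθduʃhfə/.
The consonants /v/, /θ/, /h/ cannot be parsed into a legal (C)V(C) syllable (at most one coda consonant is licensed; onsets are limited to one consonant).
Inserting the epenthetic vowel yields /v/ → /vɪ/, /θ/ → /θɪ/, /h/ → /hu/.

vɪlɪlθɪduʃhufə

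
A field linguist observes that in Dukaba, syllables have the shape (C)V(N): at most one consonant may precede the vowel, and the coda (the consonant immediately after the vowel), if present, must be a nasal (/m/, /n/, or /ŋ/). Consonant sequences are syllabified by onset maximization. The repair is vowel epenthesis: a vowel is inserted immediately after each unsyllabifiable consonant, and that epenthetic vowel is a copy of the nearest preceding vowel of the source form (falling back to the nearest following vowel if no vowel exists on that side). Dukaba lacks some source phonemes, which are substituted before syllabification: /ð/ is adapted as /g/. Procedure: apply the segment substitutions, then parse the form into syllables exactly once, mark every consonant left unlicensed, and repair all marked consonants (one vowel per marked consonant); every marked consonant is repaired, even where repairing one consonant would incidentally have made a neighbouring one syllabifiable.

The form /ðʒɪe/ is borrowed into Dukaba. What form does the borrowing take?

gɪʒɪe

Substitution: /ð/ → /g/, giving /gʒɪe/.
Syllabifying with onset maximization leaves /g/ stranded (only a nasal (/m/, /n/, or /ŋ/) is licensed in coda position; onsets are limited to one consonant).
Epenthesis after each stranded consonant: /g/ → /gɪ/.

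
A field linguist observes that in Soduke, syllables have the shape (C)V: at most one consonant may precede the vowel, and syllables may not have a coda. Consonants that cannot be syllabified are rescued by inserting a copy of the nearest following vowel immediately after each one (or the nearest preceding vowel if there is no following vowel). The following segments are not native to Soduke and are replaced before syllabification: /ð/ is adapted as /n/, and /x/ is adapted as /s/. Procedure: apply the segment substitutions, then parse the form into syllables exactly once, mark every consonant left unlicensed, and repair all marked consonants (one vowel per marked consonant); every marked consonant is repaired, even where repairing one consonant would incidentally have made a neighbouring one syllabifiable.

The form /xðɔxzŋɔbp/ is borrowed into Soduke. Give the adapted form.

sɔnɔsɔzɔŋɔbɔpɔ

Substitution: /x/ → /s/, /ð/ → /n/, giving /snɔszŋɔbp/.
Under (C)V, the unsyllabifiable consonants are /s/, /s/, /z/, /b/, /p/ (no codas are permitted; onsets are limited to one consonant).
Each unlicensed consonant becomes the onset of a new syllable: /s/ → /sɔ/, /s/ → /sɔ/, /z/ → /zɔ/, /b/ → /bɔ/, /p/ → /pɔ/.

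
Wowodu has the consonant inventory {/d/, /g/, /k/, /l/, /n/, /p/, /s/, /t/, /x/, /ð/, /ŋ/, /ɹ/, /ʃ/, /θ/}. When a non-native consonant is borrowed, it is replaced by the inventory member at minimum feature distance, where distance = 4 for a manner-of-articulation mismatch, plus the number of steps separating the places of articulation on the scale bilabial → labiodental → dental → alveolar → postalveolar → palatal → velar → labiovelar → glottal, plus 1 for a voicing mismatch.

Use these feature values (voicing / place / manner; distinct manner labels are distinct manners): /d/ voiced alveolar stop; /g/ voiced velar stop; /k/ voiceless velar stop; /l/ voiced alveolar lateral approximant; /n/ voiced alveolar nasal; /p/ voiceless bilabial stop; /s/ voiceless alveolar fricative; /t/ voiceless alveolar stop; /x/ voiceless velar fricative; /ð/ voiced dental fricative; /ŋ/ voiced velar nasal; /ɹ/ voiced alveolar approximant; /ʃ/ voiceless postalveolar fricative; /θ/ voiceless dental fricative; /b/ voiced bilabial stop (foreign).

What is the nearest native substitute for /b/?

/p/ is closest: same manner (stop), place distance 0 (bilabial→bilabial), voicing differs (+1); total 1. Next closest is /d/ at distance 3.

p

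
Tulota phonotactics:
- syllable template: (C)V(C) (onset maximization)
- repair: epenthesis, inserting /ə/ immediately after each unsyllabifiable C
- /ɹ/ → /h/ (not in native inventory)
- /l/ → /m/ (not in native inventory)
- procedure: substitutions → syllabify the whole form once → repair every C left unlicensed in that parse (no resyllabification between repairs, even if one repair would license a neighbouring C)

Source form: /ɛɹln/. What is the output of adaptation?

ɛhmənə

Substitution: /ɹ/ → /h/, /l/ → /m/, giving /ɛhmn/.
Under (C)V(C), the unsyllabifiable consonants are /m/, /n/ (at most one coda consonant is licensed; onsets are limited to one consonant).
Epenthesis after each stranded consonant: /m/ → /mə/, /n/ → /nə/.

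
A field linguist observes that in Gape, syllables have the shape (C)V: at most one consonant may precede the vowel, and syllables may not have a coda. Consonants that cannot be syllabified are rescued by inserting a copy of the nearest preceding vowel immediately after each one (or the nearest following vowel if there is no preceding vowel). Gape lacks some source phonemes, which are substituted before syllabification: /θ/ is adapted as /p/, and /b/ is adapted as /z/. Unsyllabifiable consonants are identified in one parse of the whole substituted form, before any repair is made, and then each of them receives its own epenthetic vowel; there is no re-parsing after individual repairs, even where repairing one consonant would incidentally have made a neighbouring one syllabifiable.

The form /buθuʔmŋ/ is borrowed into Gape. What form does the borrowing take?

zupuʔumuŋu

Substitution: /b/ → /z/, /θ/ → /p/, giving /zupuʔmŋ/.
Syllabifying with onset maximization leaves /ʔ/, /m/, /ŋ/ stranded (no codas are permitted; onsets are limited to one consonant).
Epenthesis after each stranded consonant: /ʔ/ → /ʔu/, /m/ → /mu/, /ŋ/ → /ŋu/.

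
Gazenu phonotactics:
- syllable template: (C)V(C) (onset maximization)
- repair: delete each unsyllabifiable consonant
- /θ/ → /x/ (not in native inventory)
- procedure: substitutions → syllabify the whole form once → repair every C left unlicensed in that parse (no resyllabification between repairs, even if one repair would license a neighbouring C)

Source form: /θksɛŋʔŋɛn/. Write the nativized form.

sɛŋŋɛn

Substitution: /θ/ → /x/, giving /xksɛŋʔŋɛn/.
Syllabifying with onset maximization leaves /x/, /k/, /ʔ/ stranded (at most one coda consonant is licensed; onsets are limited to one consonant).
Deleting the stranded consonants removes /x/, /k/, /ʔ/.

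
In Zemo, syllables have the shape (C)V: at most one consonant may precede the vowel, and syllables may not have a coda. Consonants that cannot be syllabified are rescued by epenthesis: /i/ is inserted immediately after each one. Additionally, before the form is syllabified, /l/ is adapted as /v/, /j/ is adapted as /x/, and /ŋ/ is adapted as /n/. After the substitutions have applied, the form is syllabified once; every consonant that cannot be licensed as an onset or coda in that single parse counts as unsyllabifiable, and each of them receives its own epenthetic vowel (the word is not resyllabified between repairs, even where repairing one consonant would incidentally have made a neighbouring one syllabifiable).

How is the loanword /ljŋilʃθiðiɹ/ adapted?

Substitution: /l/ → /v/, /j/ → /x/, /ŋ/ → /n/, giving /vxnivʃθiðiɹ/.
The consonants /v/, /x/, /v/, /ʃ/, /ɹ/ cannot be parsed into a legal (C)V syllable (no codas are permitted; onsets are limited to one consonant).
Inserting the epenthetic vowel yields /v/ → /vi/, /x/ → /xi/, /v/ → /vi/, /ʃ/ → /ʃi/, /ɹ/ → /ɹi/.

vixiniviʃiθiðiɹi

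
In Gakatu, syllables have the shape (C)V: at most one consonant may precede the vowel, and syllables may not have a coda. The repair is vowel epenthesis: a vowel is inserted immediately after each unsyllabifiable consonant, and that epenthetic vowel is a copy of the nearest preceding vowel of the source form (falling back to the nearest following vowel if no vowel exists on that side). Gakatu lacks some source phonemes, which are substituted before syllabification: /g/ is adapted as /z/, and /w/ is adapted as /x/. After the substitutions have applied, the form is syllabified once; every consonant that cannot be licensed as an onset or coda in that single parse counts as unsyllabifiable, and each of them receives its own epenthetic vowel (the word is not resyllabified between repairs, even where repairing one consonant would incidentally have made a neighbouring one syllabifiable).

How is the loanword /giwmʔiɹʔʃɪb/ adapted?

ziximiʔiɹiʔiʃɪbɪ

Substitution: /g/ → /z/, /w/ → /x/, giving /zixmʔiɹʔʃɪb/.
Syllabifying with onset maximization leaves /x/, /m/, /ɹ/, /ʔ/, /b/ stranded (no codas are permitted; onsets are limited to one consonant).
Inserting the epenthetic vowel yields /x/ → /xi/, /m/ → /mi/, /ɹ/ → /ɹi/, /ʔ/ → /ʔi/, /b/ → /bɪ/.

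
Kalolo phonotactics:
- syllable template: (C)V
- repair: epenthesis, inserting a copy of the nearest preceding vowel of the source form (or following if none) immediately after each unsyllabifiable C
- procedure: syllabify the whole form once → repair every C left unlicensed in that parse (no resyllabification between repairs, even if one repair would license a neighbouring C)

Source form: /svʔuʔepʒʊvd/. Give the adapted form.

suvuʔuʔepeʒʊvʊdʊ

The consonants /s/, /v/, /p/, /v/, /d/ cannot be parsed into a legal (C)V syllable (no codas are permitted; onsets are limited to one consonant).
Inserting the epenthetic vowel yields /s/ → /su/, /v/ → /vu/, /p/ → /pe/, /v/ → /vʊ/, /d/ → /dʊ/.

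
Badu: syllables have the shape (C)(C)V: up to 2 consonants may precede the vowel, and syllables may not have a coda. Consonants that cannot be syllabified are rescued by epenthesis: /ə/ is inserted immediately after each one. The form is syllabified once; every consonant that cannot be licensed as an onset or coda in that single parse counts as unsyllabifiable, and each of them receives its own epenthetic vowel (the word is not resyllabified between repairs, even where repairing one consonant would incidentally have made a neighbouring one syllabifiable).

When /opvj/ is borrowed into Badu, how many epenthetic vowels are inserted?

3

The unsyllabifiable consonants are /p/, /v/, /j/; each receives one epenthetic vowel.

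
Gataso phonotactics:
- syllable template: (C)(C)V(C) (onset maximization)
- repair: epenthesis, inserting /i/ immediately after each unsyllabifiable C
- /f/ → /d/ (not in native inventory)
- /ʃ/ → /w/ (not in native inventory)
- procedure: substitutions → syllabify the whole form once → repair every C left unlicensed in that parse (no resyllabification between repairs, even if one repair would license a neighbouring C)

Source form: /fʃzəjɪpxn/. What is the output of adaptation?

diwzəjɪpxini

Substitution: /f/ → /d/, /ʃ/ → /w/, giving /dwzəjɪpxn/.
Syllabifying with onset maximization leaves /d/, /x/, /n/ stranded (at most one coda consonant is licensed; onsets may contain at most 2 consonants).
Inserting the epenthetic vowel yields /d/ → /di/, /x/ → /xi/, /n/ → /ni/.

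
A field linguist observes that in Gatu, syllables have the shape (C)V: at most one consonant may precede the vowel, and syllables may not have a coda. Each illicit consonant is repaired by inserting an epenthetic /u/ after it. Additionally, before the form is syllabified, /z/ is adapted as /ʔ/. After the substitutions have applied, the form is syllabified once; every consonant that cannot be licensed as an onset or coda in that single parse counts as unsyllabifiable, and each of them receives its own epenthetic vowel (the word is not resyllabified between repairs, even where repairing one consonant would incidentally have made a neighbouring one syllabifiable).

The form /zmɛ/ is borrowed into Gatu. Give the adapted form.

Substitution: /z/ → /ʔ/, giving /ʔmɛ/.
Syllabifying with onset maximization leaves /ʔ/ stranded (no codas are permitted; onsets are limited to one consonant).
Epenthesis after each stranded consonant: /ʔ/ → /ʔu/.

ʔumɛ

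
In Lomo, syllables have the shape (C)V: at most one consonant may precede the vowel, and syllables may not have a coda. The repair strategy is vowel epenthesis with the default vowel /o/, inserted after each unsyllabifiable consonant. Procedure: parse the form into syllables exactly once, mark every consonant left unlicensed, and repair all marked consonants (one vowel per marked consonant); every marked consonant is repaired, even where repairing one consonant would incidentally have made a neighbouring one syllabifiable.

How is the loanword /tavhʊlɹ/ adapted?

The consonants /v/, /l/, /ɹ/ cannot be parsed into a legal (C)V syllable (no codas are permitted; onsets are limited to one consonant).
Epenthesis after each stranded consonant: /v/ → /vo/, /l/ → /lo/, /ɹ/ → /ɹo/.

tavohʊloɹo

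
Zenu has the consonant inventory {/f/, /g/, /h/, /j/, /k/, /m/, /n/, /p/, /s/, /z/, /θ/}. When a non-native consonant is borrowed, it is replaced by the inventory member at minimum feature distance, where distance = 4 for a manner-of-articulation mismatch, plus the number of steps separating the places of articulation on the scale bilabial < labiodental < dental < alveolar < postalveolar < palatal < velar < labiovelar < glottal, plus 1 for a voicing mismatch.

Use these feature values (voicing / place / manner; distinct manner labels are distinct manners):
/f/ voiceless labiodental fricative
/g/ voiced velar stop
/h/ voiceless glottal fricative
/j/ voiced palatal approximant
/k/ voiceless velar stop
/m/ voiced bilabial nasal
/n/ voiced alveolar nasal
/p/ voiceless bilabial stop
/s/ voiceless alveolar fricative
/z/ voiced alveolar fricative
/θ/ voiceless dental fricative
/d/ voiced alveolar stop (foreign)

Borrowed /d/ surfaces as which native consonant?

g

/g/ is closest: same manner (stop), place distance 3 (alveolar→velar), same voicing; total 3. Next closest is /k/ at distance 4.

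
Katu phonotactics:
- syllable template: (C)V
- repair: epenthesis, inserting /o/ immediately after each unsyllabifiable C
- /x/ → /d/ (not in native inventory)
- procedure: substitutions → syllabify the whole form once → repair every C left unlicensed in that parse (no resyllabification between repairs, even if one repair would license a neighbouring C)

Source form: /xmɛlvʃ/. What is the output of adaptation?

domɛlovoʃo

Substitution: /x/ → /d/, giving /dmɛlvʃ/.
Under (C)V, the unsyllabifiable consonants are /d/, /l/, /v/, /ʃ/ (no codas are permitted; onsets are limited to one consonant).
Inserting the epenthetic vowel yields /d/ → /do/, /l/ → /lo/, /v/ → /vo/, /ʃ/ → /ʃo/.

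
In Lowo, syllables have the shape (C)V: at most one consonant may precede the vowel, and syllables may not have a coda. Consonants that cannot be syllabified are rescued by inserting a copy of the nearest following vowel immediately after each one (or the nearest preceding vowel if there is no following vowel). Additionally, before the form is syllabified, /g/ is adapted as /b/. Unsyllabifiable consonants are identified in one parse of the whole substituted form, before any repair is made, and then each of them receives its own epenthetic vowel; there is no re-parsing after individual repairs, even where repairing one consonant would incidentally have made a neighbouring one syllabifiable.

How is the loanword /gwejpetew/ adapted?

bewejepetewe

Substitution: /g/ → /b/, giving /bwejpetew/.
Syllabifying with onset maximization leaves /b/, /j/, /w/ stranded (no codas are permitted; onsets are limited to one consonant).
Inserting the epenthetic vowel yields /b/ → /be/, /j/ → /je/, /w/ → /we/.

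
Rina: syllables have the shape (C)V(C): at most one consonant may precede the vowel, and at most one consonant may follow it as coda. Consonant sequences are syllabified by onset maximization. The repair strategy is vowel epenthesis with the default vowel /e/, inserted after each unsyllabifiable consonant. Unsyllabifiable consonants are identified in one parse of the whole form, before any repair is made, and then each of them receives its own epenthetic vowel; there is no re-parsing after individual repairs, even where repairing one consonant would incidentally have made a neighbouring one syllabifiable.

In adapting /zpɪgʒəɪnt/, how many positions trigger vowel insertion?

The unsyllabifiable consonants are /z/, /t/; each receives one epenthetic vowel.

2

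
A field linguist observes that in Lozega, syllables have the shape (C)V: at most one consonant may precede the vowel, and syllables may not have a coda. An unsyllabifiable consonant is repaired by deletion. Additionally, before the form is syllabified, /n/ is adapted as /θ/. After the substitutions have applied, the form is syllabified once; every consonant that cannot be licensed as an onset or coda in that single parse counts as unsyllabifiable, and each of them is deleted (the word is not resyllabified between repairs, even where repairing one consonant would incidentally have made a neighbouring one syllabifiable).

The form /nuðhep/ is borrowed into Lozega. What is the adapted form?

θuhe

Substitution: /n/ → /θ/, giving /θuðhep/.
Under (C)V, the unsyllabifiable consonants are /ð/, /p/ (no codas are permitted; onsets are limited to one consonant).
Deleting the stranded consonants removes /ð/, /p/.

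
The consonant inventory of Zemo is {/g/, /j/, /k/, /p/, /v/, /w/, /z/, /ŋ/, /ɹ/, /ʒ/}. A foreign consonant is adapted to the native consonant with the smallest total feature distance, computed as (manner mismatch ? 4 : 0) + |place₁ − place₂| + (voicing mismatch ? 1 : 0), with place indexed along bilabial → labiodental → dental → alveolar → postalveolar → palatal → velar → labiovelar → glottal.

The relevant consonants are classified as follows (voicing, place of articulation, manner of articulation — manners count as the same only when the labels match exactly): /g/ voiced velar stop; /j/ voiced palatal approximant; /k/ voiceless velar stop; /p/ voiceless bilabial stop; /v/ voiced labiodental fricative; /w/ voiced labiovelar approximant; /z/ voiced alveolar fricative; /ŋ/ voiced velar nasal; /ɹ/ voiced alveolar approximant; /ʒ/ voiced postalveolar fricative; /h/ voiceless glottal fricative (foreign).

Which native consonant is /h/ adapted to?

/ʒ/ is closest: same manner (fricative), place distance 4 (glottal→postalveolar), voicing differs (+1); total 5. Next closest is /k/ at distance 6.

ʒ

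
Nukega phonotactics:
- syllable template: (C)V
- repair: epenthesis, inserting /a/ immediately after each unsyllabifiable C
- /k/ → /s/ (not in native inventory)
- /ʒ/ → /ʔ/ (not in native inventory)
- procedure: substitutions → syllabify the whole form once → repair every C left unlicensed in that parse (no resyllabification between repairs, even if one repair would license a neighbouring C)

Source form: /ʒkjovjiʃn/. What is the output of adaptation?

ʔasajovajiʃana

Substitution: /ʒ/ → /ʔ/, /k/ → /s/, giving /ʔsjovjiʃn/.
The consonants /ʔ/, /s/, /v/, /ʃ/, /n/ cannot be parsed into a legal (C)V syllable (no codas are permitted; onsets are limited to one consonant).
Inserting the epenthetic vowel yields /ʔ/ → /ʔa/, /s/ → /sa/, /v/ → /va/, /ʃ/ → /ʃa/, /n/ → /na/.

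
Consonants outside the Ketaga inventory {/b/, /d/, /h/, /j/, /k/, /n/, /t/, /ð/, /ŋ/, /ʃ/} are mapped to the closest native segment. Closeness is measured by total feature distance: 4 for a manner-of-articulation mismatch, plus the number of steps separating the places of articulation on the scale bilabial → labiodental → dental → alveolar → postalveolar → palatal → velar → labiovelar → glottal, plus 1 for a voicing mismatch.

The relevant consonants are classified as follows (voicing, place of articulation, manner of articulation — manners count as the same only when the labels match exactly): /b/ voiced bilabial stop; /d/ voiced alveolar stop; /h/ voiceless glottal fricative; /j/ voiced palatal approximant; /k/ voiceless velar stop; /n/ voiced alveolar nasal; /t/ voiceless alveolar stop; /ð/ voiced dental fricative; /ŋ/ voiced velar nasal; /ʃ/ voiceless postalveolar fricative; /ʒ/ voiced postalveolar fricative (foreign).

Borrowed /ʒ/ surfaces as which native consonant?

/ʃ/ is closest: same manner (fricative), place distance 0 (postalveolar→postalveolar), voicing differs (+1); total 1. Next closest is /ð/ at distance 2.

ʃ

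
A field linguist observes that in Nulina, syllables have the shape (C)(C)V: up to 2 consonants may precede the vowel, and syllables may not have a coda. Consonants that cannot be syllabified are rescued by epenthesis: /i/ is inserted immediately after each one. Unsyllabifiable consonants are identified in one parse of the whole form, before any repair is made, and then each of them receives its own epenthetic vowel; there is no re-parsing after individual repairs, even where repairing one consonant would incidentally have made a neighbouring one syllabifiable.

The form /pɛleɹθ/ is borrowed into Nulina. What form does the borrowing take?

The consonants /ɹ/, /θ/ cannot be parsed into a legal (C)(C)V syllable (no codas are permitted; onsets may contain at most 2 consonants).
Inserting the epenthetic vowel yields /ɹ/ → /ɹi/, /θ/ → /θi/.

pɛleɹiθi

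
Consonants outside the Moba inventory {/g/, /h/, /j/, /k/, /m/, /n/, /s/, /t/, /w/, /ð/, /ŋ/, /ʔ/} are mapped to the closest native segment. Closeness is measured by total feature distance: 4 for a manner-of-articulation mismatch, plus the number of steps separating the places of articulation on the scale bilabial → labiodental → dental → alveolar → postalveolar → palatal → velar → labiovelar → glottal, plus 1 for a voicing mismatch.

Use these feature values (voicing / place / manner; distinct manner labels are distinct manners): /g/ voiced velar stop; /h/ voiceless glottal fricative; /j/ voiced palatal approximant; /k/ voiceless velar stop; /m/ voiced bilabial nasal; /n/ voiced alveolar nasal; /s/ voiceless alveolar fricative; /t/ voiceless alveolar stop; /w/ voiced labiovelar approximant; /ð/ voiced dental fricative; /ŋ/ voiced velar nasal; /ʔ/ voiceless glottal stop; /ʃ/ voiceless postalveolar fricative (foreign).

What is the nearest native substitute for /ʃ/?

/s/ is closest: same manner (fricative), place distance 1 (postalveolar→alveolar), same voicing; total 1. Next closest is /ð/ at distance 3.

s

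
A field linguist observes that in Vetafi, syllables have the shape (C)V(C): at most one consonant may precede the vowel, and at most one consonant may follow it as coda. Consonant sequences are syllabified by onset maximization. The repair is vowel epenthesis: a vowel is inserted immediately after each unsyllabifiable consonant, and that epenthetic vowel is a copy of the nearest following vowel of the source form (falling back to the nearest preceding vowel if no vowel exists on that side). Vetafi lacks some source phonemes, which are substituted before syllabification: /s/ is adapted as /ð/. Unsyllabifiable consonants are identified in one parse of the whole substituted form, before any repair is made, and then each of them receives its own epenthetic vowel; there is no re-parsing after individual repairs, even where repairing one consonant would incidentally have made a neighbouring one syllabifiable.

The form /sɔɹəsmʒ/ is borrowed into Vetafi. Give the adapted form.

ðɔɹəðməʒə

Substitution: /s/ → /ð/, giving /ðɔɹəðmʒ/.
The consonants /m/, /ʒ/ cannot be parsed into a legal (C)V(C) syllable (at most one coda consonant is licensed; onsets are limited to one consonant).
Inserting the epenthetic vowel yields /m/ → /mə/, /ʒ/ → /ʒə/.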